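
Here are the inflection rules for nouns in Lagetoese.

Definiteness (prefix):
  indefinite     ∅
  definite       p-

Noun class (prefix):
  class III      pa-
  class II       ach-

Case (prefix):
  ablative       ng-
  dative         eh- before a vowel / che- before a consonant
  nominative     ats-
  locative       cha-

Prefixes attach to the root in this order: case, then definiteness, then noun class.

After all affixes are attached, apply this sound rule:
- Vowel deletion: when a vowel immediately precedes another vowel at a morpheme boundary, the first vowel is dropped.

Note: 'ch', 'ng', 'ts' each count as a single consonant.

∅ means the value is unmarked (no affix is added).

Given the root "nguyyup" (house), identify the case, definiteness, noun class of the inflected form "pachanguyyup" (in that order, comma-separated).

locative, indefinite, class III

Segment: pa-cha-nguyyup.
case: cha- → locative.
definiteness: ∅ → indefinite.
noun class: pa- → class III.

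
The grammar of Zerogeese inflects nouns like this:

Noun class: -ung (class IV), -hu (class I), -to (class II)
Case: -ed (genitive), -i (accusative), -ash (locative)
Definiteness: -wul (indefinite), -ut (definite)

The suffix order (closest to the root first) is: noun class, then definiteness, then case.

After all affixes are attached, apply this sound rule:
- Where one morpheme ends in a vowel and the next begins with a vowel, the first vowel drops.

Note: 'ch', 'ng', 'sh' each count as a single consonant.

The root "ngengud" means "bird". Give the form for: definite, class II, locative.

ngengudtutash

Attach noun class class II -to → ngengudto.
Attach definiteness definite -ut → ngengudtout.
Attach case locative -ash → ngengudtoutash.
Apply vowel deletion: ngengudtoutash → ngengudtutash.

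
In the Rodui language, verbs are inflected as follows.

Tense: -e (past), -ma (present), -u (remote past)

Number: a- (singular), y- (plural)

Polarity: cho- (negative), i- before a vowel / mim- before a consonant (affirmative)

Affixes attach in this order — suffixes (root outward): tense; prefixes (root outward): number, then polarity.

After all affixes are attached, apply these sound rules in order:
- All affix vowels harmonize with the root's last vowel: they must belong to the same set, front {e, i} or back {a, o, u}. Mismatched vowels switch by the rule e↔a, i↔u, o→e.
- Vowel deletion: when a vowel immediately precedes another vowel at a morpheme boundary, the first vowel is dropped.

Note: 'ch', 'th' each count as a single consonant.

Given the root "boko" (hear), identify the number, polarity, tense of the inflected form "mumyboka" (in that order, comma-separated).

plural, affirmative, past

Segment: mim-y-boko-e.
number: y- → plural.
polarity: i/mim- → affirmative.
tense: -e → past.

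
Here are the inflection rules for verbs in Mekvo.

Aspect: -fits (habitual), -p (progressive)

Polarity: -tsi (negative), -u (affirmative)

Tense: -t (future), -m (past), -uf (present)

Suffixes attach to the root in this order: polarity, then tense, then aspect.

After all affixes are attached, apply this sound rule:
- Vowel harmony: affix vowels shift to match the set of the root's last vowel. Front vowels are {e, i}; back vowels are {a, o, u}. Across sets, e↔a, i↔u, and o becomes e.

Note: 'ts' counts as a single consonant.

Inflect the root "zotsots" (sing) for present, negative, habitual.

zotsotstsuuffuts

Attach polarity negative -tsi → zotsotstsi.
Attach tense present -uf → zotsotstsiuf.
Attach aspect habitual -fits → zotsotstsiuffits.
Apply vowel harmony: zotsotstsiuffits → zotsotstsuuffuts.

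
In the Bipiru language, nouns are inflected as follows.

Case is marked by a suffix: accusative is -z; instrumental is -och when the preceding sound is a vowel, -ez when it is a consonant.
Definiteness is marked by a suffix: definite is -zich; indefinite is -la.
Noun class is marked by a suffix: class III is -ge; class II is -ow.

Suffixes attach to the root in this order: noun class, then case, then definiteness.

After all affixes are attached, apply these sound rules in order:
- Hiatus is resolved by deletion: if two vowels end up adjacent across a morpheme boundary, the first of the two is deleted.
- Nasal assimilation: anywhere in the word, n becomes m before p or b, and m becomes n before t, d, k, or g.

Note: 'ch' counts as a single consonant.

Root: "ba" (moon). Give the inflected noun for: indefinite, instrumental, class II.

Attach noun class class II -ow → baow.
Attach case instrumental -ez (after consonant 'w') → baowez.
Attach definiteness indefinite -la → baowezla.
Apply vowel deletion: baowezla → bowezla.
Nasal assimilation: no change.

bowezla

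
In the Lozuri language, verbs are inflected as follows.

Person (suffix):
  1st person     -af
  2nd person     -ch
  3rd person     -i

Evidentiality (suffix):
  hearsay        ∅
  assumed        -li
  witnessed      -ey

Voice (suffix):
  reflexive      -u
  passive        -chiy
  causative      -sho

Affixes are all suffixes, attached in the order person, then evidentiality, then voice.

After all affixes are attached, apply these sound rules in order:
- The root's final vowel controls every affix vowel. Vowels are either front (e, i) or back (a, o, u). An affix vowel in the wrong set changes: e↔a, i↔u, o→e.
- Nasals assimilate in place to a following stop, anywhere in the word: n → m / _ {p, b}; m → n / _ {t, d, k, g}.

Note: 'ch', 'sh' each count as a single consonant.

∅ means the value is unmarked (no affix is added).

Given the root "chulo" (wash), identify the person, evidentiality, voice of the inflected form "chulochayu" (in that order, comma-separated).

Segment: chulo-ch-ey-u.
person: -ch → 2nd person.
evidentiality: -ey → witnessed.
voice: -u → reflexive.

2nd person, witnessed, reflexive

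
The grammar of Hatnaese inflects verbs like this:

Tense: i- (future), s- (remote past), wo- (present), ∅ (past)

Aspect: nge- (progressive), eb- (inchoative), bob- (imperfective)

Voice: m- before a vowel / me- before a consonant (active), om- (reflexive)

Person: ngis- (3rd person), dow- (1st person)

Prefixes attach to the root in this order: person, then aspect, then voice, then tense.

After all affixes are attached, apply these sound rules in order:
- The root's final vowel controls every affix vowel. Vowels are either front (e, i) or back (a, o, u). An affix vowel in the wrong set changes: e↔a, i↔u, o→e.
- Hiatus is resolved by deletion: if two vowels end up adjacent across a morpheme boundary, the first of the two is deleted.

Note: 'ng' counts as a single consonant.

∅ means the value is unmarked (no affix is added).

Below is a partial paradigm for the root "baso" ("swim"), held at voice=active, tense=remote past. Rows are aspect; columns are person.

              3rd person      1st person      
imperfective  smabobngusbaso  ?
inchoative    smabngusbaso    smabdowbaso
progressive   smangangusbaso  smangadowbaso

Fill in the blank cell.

smabobdowbaso

Attach person 1st person dow- → dowbaso.
Attach aspect imperfective bob- → bobdowbaso.
Attach voice active me- (before consonant 'b') → mebobdowbaso.
Attach tense remote past s- → smebobdowbaso.
Apply vowel harmony: smebobdowbaso → smabobdowbaso.
Vowel deletion: no change.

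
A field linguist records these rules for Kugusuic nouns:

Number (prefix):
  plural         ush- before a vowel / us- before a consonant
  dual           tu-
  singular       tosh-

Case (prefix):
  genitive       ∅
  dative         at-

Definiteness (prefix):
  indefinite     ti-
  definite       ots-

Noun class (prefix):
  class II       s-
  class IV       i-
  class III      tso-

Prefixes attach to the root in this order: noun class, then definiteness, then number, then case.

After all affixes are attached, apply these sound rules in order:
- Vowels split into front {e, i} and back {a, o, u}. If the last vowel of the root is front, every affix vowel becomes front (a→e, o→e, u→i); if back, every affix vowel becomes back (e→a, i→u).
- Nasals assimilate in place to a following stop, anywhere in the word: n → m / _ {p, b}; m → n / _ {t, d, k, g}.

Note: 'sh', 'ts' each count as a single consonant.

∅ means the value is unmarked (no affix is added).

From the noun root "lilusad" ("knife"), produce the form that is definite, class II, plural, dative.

atushotsslilusad

Attach noun class class II s- → slilusad.
Attach definiteness definite ots- → otsslilusad.
Attach number plural ush- (before vowel 'o') → ushotsslilusad.
Attach case dative at- → atushotsslilusad.
Vowel harmony: no change.
Nasal assimilation: no change.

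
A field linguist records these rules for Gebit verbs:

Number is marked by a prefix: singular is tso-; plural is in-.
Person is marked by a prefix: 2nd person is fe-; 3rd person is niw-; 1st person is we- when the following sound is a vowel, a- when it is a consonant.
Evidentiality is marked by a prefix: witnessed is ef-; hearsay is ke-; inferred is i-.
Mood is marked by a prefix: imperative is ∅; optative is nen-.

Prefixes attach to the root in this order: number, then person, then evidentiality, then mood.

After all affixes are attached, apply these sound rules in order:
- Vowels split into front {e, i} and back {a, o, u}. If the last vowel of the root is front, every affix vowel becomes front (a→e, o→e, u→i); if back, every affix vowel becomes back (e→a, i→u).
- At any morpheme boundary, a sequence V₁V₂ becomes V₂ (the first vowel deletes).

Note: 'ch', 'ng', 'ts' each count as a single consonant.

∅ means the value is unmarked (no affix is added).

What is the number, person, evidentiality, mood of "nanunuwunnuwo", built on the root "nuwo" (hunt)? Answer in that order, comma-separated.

Segment: nen-i-niw-in-nuwo.
number: in- → plural.
person: niw- → 3rd person.
evidentiality: i- → inferred.
mood: nen- → optative.

plural, 3rd person, inferred, optative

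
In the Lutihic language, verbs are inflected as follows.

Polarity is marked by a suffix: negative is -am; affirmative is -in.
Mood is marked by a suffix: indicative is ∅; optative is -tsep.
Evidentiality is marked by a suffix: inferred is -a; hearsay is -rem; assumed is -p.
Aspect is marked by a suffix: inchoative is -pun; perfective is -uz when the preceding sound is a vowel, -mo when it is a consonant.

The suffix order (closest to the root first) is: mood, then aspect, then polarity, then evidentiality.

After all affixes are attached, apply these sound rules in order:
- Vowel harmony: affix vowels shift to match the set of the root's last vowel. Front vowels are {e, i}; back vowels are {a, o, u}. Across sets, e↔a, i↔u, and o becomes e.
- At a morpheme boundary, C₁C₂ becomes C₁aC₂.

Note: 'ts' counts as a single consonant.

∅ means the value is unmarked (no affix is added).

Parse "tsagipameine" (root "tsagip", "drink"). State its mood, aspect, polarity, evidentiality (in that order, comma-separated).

Segment: tsagip-mo-in-a.
mood: ∅ → indicative.
aspect: -uz/mo → perfective.
polarity: -in → affirmative.
evidentiality: -a → inferred.

indicative, perfective, affirmative, inferred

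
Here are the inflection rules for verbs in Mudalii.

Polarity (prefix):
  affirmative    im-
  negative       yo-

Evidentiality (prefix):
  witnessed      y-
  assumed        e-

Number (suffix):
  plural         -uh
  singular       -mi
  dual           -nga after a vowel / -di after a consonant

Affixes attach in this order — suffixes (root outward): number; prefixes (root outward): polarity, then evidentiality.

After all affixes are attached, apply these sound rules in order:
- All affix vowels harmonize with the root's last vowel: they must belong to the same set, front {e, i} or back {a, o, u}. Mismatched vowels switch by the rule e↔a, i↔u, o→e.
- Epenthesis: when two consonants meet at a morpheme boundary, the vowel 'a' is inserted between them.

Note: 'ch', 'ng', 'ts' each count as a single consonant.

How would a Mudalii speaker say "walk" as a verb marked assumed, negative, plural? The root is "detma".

ayodetmauh

Attach polarity negative yo- → yodetma.
Attach number plural -uh → yodetmauh.
Attach evidentiality assumed e- → eyodetmauh.
Apply vowel harmony: eyodetmauh → ayodetmauh.
Epenthesis: no change.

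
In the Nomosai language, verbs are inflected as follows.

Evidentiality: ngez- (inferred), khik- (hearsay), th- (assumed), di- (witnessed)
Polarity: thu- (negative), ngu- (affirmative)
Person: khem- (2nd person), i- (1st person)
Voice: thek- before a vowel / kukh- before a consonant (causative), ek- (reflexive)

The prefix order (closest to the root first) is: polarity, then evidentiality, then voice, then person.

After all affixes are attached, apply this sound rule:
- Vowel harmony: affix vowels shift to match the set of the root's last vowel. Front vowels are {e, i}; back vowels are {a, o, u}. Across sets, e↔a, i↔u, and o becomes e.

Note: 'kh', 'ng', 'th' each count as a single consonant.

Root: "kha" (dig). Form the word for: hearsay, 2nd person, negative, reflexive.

khamakkhukthukha

Attach polarity negative thu- → thukha.
Attach evidentiality hearsay khik- → khikthukha.
Attach voice reflexive ek- → ekkhikthukha.
Attach person 2nd person khem- → khemekkhikthukha.
Apply vowel harmony: khemekkhikthukha → khamakkhukthukha.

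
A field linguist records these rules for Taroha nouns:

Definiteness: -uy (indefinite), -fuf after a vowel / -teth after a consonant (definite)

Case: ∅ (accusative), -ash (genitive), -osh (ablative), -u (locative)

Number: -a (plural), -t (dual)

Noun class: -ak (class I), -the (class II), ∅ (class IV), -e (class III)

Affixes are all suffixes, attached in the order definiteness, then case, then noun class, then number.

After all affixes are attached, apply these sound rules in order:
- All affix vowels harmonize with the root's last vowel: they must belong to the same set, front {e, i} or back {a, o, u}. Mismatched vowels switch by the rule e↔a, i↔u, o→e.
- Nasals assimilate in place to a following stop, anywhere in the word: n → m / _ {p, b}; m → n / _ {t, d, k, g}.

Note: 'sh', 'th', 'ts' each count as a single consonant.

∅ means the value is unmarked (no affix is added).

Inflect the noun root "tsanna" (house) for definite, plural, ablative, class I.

Attach definiteness definite -fuf (after vowel 'a') → tsannafuf.
Attach case ablative -osh → tsannafufosh.
Attach noun class class I -ak → tsannafufoshak.
Attach number plural -a → tsannafufoshaka.
Vowel harmony: no change.
Nasal assimilation: no change.

tsannafufoshaka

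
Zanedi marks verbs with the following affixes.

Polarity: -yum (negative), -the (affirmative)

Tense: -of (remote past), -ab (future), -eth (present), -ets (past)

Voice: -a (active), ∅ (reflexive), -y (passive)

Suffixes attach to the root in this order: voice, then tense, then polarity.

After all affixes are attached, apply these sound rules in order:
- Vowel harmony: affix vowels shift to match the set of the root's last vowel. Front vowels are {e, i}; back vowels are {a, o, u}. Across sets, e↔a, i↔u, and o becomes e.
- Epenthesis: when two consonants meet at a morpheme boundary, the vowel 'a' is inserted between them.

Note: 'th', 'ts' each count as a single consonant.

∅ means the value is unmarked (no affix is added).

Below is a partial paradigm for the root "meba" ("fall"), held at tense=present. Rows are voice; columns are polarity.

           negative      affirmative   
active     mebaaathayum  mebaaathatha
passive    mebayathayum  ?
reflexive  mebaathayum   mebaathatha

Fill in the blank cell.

mebayathatha

Attach voice passive -y → mebay.
Attach tense present -eth → mebayeth.
Attach polarity affirmative -the → mebayeththe.
Apply vowel harmony: mebayeththe → mebayaththa.
Apply epenthesis: mebayaththa → mebayathatha.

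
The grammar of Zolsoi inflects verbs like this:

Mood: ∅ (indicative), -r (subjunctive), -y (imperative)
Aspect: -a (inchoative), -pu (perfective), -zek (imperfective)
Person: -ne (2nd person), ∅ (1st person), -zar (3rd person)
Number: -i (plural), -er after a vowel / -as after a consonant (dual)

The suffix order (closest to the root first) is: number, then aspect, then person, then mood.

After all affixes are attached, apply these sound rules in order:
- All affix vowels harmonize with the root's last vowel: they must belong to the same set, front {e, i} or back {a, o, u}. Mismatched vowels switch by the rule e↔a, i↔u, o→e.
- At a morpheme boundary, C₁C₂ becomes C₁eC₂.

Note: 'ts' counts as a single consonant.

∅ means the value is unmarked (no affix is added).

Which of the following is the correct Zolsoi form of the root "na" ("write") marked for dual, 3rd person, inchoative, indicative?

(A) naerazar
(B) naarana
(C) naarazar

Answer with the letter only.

C

Attach number dual -er (after vowel 'a') → naer.
Attach aspect inchoative -a → naera.
Attach person 3rd person -zar → naerazar.
mood = indicative: zero marking, form stays naerazar.
Apply vowel harmony: naerazar → naarazar.
Epenthesis: no change.
So the correct form is naarazar, option (C).
(A) naerazar is wrong: it fails to apply the sound rule(s).
(B) naarana is wrong: it uses 2nd person instead of 3rd person for person.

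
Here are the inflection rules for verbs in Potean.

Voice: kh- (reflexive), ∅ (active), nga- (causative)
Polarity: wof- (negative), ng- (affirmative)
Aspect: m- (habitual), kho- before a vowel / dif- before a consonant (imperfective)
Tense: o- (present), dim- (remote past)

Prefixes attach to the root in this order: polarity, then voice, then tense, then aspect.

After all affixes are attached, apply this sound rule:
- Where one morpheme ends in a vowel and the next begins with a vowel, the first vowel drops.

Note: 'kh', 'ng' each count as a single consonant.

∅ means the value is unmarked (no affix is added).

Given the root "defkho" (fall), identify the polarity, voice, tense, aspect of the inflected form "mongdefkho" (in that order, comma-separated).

Segment: m-o-ng-defkho.
polarity: ng- → affirmative.
voice: ∅ → active.
tense: o- → present.
aspect: m- → habitual.

affirmative, active, present, habitual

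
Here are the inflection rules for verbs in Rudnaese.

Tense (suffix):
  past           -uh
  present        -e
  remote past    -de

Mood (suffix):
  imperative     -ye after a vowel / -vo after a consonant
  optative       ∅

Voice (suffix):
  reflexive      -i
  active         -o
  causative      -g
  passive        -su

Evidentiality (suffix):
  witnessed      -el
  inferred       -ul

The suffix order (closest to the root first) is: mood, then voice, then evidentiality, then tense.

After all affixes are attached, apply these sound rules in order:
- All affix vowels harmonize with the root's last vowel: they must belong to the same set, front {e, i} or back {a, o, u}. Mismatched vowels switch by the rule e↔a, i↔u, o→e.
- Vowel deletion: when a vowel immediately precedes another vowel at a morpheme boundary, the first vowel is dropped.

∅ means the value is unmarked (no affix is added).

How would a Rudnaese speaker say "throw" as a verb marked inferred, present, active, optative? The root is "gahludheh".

mood = optative: zero marking, form stays gahludheh.
Attach voice active -o → gahludheho.
Attach evidentiality inferred -ul → gahludhehoul.
Attach tense present -e → gahludhehoule.
Apply vowel harmony: gahludhehoule → gahludheheile.
Apply vowel deletion: gahludheheile → gahludhehile.

gahludhehile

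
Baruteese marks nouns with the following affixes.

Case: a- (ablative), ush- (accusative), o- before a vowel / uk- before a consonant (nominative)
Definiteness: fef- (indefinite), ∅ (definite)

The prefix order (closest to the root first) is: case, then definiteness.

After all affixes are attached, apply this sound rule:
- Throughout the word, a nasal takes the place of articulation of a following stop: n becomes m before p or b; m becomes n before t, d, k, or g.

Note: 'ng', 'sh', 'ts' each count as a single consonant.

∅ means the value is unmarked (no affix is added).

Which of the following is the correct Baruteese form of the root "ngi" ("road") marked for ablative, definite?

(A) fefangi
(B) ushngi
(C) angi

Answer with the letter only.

C

Attach case ablative a- → angi.
definiteness = definite: zero marking, form stays angi.
Nasal assimilation: no change.
So the correct form is angi, option (C).
(B) ushngi is wrong: it uses accusative instead of ablative for case.
(A) fefangi is wrong: it uses indefinite instead of definite for definiteness.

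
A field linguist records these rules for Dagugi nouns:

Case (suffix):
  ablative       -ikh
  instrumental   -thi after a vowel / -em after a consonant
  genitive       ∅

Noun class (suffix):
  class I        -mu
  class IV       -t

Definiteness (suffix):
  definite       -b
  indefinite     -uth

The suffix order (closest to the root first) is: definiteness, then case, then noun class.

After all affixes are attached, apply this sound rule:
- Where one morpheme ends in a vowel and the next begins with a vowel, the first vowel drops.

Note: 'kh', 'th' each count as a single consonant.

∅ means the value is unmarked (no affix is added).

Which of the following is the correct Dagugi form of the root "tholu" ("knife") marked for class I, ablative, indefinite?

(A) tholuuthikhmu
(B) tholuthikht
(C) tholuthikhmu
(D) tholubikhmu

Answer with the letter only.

C

Attach definiteness indefinite -uth → tholuuth.
Attach case ablative -ikh → tholuuthikh.
Attach noun class class I -mu → tholuuthikhmu.
Apply vowel deletion: tholuuthikhmu → tholuthikhmu.
So the correct form is tholuthikhmu, option (C).
(D) tholubikhmu is wrong: it uses definite instead of indefinite for definiteness.
(B) tholuthikht is wrong: it uses class IV instead of class I for noun class.
(A) tholuuthikhmu is wrong: it fails to apply the sound rule(s).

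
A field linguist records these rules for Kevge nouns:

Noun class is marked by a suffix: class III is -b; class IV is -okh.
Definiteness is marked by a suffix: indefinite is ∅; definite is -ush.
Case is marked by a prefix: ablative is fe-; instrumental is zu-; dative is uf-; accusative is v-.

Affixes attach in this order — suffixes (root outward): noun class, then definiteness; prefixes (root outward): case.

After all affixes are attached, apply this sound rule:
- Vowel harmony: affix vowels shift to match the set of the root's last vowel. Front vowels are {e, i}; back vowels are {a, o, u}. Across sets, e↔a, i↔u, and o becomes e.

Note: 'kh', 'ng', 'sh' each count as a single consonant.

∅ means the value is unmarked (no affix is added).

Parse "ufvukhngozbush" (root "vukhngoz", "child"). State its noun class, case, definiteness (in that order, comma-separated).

class III, dative, definite

Segment: uf-vukhngoz-b-ush.
noun class: -b → class III.
case: uf- → dative.
definiteness: -ush → definite.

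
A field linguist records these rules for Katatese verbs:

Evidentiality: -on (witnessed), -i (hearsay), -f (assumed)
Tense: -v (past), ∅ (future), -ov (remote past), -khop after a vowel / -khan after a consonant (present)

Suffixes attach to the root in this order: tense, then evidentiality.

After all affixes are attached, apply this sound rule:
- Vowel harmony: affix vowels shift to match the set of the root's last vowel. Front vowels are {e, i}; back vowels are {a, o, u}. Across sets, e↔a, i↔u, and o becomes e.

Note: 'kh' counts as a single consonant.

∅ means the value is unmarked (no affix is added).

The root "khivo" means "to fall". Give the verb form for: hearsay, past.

Attach tense past -v → khivov.
Attach evidentiality hearsay -i → khivovi.
Apply vowel harmony: khivovi → khivovu.

khivovu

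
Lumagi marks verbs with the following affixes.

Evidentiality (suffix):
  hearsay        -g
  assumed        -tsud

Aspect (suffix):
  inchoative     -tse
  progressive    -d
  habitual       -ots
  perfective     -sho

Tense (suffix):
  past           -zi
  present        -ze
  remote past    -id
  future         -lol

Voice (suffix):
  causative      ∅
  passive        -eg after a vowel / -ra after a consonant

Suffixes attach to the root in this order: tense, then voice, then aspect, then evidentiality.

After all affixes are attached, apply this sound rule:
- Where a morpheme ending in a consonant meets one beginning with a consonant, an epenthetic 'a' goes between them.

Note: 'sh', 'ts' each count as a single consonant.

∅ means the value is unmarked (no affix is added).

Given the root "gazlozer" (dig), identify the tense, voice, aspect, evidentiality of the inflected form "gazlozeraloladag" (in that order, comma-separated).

Segment: gazlozer-lol-d-g.
tense: -lol → future.
voice: ∅ → causative.
aspect: -d → progressive.
evidentiality: -g → hearsay.

future, causative, progressive, hearsay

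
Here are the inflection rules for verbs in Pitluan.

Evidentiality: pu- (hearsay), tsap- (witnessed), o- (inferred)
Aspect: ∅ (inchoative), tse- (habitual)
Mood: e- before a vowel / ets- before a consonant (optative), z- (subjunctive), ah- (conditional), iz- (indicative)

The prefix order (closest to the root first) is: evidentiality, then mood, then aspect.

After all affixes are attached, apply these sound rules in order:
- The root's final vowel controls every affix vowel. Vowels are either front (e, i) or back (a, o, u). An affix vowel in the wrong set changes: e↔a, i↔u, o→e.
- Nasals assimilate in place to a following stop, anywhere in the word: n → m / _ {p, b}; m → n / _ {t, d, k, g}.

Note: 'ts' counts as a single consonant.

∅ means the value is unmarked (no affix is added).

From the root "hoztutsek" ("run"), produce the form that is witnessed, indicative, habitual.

tseiztsephoztutsek

Attach evidentiality witnessed tsap- → tsaphoztutsek.
Attach mood indicative iz- → iztsaphoztutsek.
Attach aspect habitual tse- → tseiztsaphoztutsek.
Apply vowel harmony: tseiztsaphoztutsek → tseiztsephoztutsek.
Nasal assimilation: no change.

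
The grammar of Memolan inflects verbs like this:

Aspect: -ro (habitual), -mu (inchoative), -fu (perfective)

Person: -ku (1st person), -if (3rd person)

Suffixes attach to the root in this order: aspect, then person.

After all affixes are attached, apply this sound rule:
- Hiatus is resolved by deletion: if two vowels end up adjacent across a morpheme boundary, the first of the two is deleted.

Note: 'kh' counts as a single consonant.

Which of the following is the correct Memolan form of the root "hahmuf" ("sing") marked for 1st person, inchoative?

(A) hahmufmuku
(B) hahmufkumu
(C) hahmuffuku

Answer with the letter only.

Attach aspect inchoative -mu → hahmufmu.
Attach person 1st person -ku → hahmufmuku.
Vowel deletion: no change.
So the correct form is hahmufmuku, option (A).
(B) hahmufkumu is wrong: it has the affixes in the wrong order.
(C) hahmuffuku is wrong: it uses perfective instead of inchoative for aspect.

A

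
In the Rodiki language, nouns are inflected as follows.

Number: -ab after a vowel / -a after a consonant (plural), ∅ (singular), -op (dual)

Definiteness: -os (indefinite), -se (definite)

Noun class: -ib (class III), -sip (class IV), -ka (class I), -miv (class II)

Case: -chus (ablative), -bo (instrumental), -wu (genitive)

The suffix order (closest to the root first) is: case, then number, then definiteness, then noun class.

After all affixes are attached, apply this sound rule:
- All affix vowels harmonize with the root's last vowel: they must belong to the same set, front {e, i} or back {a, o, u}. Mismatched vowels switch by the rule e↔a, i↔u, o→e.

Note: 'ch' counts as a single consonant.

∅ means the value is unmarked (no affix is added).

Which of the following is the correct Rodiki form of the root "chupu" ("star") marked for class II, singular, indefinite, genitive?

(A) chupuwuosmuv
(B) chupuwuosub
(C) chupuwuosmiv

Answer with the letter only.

Attach case genitive -wu → chupuwu.
number = singular: zero marking, form stays chupuwu.
Attach definiteness indefinite -os → chupuwuos.
Attach noun class class II -miv → chupuwuosmiv.
Apply vowel harmony: chupuwuosmiv → chupuwuosmuv.
So the correct form is chupuwuosmuv, option (A).
(B) chupuwuosub is wrong: it uses class III instead of class II for noun class.
(C) chupuwuosmiv is wrong: it fails to apply the sound rule(s).

A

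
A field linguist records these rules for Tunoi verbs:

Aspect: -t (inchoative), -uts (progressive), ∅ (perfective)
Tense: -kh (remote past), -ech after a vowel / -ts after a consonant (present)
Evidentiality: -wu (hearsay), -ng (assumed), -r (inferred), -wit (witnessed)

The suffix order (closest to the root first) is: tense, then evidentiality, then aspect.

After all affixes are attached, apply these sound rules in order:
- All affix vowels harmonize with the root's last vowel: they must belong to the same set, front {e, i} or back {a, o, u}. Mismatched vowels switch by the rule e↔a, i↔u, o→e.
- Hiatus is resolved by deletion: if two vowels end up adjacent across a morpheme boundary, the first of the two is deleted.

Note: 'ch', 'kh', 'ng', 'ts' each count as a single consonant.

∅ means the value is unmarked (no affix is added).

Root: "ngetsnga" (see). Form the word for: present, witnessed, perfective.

Attach tense present -ech (after vowel 'a') → ngetsngaech.
Attach evidentiality witnessed -wit → ngetsngaechwit.
aspect = perfective: zero marking, form stays ngetsngaechwit.
Apply vowel harmony: ngetsngaechwit → ngetsngaachwut.
Apply vowel deletion: ngetsngaachwut → ngetsngachwut.

ngetsngachwut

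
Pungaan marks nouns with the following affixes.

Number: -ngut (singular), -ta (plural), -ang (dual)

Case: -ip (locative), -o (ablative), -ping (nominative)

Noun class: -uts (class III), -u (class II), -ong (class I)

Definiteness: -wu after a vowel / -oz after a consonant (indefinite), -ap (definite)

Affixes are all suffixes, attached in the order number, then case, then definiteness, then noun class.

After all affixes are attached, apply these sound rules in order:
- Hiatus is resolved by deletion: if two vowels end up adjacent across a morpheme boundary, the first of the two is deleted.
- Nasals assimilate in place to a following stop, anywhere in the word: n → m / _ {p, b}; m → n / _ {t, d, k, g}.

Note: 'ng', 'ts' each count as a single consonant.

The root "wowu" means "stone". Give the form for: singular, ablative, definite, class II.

Attach number singular -ngut → wowungut.
Attach case ablative -o → wowunguto.
Attach definiteness definite -ap → wowungutoap.
Attach noun class class II -u → wowungutoapu.
Apply vowel deletion: wowungutoapu → wowungutapu.
Nasal assimilation: no change.

wowungutapu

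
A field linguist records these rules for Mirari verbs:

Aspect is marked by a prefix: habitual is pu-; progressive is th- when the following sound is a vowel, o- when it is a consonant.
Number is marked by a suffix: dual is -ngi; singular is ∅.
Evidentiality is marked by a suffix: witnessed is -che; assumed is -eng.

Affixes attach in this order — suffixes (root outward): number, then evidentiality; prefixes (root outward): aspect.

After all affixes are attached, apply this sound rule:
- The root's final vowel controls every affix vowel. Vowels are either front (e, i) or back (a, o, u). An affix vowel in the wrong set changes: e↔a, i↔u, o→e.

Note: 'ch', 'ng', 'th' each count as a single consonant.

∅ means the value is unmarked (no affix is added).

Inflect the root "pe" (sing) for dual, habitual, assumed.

pipengieng

Attach aspect habitual pu- → pupe.
Attach number dual -ngi → pupengi.
Attach evidentiality assumed -eng → pupengieng.
Apply vowel harmony: pupengieng → pipengieng.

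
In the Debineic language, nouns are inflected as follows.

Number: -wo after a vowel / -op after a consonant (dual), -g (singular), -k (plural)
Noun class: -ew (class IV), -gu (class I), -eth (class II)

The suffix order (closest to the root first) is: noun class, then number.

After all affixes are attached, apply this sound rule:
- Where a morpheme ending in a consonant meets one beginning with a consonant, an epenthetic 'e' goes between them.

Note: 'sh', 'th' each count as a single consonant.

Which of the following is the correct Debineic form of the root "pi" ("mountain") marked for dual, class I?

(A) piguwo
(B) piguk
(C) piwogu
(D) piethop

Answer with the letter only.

A

Attach noun class class I -gu → pigu.
Attach number dual -wo (after vowel 'u') → piguwo.
Epenthesis: no change.
So the correct form is piguwo, option (A).
(B) piguk is wrong: it uses plural instead of dual for number.
(C) piwogu is wrong: it has the affixes in the wrong order.
(D) piethop is wrong: it uses class II instead of class I for noun class.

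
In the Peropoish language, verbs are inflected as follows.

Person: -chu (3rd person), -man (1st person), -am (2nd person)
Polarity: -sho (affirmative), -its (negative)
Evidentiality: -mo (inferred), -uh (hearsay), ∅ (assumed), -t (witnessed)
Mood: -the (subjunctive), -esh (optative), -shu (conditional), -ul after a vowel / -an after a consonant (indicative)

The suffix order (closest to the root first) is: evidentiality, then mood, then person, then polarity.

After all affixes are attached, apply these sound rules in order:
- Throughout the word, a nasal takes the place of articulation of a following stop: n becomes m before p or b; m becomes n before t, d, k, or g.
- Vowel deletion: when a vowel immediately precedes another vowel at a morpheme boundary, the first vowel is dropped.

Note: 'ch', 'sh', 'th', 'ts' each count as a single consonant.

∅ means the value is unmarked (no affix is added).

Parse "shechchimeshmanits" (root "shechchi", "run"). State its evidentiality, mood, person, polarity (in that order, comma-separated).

inferred, optative, 1st person, negative

Segment: shechchi-mo-esh-man-its.
evidentiality: -mo → inferred.
mood: -esh → optative.
person: -man → 1st person.
polarity: -its → negative.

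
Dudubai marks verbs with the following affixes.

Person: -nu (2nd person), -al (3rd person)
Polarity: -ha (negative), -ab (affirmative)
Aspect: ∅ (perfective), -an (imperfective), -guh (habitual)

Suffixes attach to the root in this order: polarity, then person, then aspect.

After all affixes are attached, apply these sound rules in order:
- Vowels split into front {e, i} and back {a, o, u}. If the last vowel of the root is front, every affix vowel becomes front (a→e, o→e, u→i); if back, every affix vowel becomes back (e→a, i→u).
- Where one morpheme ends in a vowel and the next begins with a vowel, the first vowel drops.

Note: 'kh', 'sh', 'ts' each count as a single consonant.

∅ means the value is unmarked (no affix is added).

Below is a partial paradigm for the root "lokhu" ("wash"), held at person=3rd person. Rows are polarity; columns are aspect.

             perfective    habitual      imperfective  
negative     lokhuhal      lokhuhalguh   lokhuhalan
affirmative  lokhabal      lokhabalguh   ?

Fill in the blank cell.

Attach polarity affirmative -ab → lokhuab.
Attach person 3rd person -al → lokhuabal.
Attach aspect imperfective -an → lokhuabalan.
Vowel harmony: no change.
Apply vowel deletion: lokhuabalan → lokhabalan.

lokhabalan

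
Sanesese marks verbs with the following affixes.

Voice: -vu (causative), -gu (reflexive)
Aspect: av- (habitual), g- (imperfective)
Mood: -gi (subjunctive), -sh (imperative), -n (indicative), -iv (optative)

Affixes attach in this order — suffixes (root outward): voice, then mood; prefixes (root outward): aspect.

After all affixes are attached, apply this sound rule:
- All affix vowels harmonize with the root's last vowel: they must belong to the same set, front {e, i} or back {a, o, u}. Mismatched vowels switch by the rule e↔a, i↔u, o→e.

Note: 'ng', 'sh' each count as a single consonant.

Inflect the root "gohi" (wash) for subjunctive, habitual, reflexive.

Attach voice reflexive -gu → gohigu.
Attach mood subjunctive -gi → gohigugi.
Attach aspect habitual av- → avgohigugi.
Apply vowel harmony: avgohigugi → evgohigigi.

evgohigigi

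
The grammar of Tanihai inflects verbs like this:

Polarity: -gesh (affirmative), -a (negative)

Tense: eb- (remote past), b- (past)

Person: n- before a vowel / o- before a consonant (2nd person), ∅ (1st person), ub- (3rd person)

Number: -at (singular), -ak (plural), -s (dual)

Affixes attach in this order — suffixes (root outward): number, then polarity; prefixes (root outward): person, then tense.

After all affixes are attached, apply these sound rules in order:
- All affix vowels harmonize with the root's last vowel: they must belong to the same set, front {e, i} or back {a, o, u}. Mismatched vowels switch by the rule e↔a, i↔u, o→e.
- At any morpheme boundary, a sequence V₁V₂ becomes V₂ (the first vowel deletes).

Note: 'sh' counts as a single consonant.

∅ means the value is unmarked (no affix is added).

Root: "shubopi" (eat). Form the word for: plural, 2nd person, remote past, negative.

ebeshubopeke

Attach number plural -ak → shubopiak.
Attach person 2nd person o- (before consonant 'sh') → oshubopiak.
Attach tense remote past eb- → eboshubopiak.
Attach polarity negative -a → eboshubopiaka.
Apply vowel harmony: eboshubopiaka → ebeshubopieke.
Apply vowel deletion: ebeshubopieke → ebeshubopeke.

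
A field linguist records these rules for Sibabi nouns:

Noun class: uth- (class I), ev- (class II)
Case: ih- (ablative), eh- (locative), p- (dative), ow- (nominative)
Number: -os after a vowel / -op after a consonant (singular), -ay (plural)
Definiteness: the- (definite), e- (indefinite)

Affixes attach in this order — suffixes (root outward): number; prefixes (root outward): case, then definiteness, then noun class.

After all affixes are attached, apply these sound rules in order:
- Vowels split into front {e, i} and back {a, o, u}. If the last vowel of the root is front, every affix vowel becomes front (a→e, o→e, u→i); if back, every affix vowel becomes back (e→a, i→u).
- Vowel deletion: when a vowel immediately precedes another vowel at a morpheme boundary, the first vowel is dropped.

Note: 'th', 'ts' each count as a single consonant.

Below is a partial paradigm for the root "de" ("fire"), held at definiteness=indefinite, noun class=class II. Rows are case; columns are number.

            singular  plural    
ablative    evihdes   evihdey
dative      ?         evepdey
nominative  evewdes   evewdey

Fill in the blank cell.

evepdes

Attach number singular -os (after vowel 'e') → deos.
Attach case dative p- → pdeos.
Attach definiteness indefinite e- → epdeos.
Attach noun class class II ev- → evepdeos.
Apply vowel harmony: evepdeos → evepdees.
Apply vowel deletion: evepdees → evepdes.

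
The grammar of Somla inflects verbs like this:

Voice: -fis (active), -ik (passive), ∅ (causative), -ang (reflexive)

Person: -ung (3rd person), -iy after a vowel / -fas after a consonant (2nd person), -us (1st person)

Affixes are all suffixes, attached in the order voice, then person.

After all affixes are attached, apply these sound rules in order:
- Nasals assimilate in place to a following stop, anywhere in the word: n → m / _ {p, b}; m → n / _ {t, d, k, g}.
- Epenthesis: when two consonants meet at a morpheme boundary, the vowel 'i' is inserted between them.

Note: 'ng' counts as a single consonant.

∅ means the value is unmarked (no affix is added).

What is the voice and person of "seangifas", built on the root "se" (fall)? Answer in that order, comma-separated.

reflexive, 2nd person

Segment: se-ang-fas.
voice: -ang → reflexive.
person: -iy/fas → 2nd person.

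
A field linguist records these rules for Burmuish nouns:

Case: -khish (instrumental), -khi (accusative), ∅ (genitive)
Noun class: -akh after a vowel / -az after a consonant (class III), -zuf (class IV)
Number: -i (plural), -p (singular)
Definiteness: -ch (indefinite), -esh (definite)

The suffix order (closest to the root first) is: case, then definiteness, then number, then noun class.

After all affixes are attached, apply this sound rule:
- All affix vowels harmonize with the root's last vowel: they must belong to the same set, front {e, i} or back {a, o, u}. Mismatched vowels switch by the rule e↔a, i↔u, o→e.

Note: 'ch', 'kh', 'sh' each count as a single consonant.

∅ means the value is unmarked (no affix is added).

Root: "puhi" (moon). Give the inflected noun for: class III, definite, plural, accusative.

puhikhieshiekh

Attach case accusative -khi → puhikhi.
Attach definiteness definite -esh → puhikhiesh.
Attach number plural -i → puhikhieshi.
Attach noun class class III -akh (after vowel 'i') → puhikhieshiakh.
Apply vowel harmony: puhikhieshiakh → puhikhieshiekh.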